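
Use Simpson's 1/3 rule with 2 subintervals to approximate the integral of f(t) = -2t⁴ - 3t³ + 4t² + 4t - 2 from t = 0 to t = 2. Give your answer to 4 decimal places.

-10.6667

h = (2 − 0)/2 = 1.
Nodes t₀,…,t₂ = 0, 1, 2.
f(t) = -2t⁴ - 3t³ + 4t² + 4t - 2: f₀=-2, f₁=1, f₂=-34.
(h/3)·[f₀ + 4f₁ + f₂] = 0.333333·(-32) = -10.6667.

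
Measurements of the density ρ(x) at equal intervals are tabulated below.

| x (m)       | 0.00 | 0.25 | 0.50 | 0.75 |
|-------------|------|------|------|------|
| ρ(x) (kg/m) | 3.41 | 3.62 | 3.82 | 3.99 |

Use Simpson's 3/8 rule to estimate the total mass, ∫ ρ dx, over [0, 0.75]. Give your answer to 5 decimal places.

h = 0.25, n = 3.
(3h/8)·[y₀ + 3y₁ + 3y₂ + y₃] = 0.09375·(29.72) = 2.78625.

2.78625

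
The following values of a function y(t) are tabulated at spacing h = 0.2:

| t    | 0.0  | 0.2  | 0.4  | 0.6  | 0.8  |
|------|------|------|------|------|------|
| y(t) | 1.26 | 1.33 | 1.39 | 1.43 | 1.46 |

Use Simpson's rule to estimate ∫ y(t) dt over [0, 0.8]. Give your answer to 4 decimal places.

h = 0.2, n = 4.
(h/3)·[y₀ + 4y₁ + 2y₂ + 4y₃ + y₄] = 0.066667·(16.54) = 1.1027.

1.1027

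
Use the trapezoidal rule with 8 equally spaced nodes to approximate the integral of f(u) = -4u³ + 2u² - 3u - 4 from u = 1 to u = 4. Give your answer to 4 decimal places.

-250.0714

h = (4 − 1)/7 = 0.428571.
Nodes u₀,…,u₇ = 1, 1.428571, 1.857143, 2.285714, 2.714286, 3.142857, 3.571429, 4.
f(u) = -4u³ + 2u² - 3u - 4: f₀=-9, f₁=-15.865889, f₂=-28.294461, f₃=-48.174927, f₄=-77.396501, f₅=-117.848397, f₆=-171.419825, f₇=-240.
(h/2)·[f₀ + 2f₁ + 2f₂ + 2f₃ + 2f₄ + 2f₅ + 2f₆ + f₇] = 0.214286·(-1167) = -250.0714.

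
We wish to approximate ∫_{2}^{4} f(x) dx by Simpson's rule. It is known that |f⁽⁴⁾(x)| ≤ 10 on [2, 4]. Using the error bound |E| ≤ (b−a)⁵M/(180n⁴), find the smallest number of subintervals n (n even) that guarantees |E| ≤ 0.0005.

8

Need 320/(180n⁴) ≤ 0.0005.
n⁴ ≥ 320/(180·0.0005) = 3555.56 ⇒ n ≥ 7.7219, so the smallest even n is 8. (n must be even for Simpson's rule.)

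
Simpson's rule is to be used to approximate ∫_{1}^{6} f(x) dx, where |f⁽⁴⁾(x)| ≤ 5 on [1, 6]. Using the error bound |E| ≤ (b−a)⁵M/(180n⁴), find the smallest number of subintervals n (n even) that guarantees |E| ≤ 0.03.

Need 15625/(180n⁴) ≤ 0.03.
n⁴ ≥ 15625/(180·0.03) = 2893.52 ⇒ n ≥ 7.3343, so the smallest even n is 8. (n must be even for Simpson's rule.)

8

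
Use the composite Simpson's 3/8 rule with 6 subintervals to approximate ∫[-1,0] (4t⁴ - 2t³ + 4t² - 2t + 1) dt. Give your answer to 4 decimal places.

4.6343

h = (0 − (-1))/6 = 0.166667.
Nodes t₀,…,t₆ = -1, -0.833333, -0.666667, -0.5, -0.333333, -0.166667, 0.
f(t) = 4t⁴ - 2t³ + 4t² - 2t + 1: f₀=13, f₁=8.530864, f₂=5.493827, f₃=3.5, f₄=2.234568, f₅=1.456790, f₆=1.
(3h/8)·[f₀ + 3f₁ + 3f₂ + 2f₃ + 3f₄ + 3f₅ + f₆] = 0.0625·(74.148148) = 4.6343.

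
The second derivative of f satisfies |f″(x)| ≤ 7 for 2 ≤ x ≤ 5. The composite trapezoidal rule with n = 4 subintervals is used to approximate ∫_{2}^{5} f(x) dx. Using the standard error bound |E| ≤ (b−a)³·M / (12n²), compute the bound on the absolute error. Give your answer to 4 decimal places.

0.9844

|E| ≤ (3)³·7 / (12·4²) = 189/192 = 0.9844.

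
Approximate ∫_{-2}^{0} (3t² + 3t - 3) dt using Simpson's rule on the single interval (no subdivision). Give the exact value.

-4

S = (b−a)/6 · [f(-2) + 4f(-1) + f(0)] = 0.333333·[3 + 4·(-3) + (-3)] = -4.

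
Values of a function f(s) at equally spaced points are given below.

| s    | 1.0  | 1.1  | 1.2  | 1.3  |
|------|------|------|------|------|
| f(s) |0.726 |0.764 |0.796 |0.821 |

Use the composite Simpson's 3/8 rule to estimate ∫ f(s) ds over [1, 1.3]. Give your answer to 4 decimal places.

0.2335

h = 0.1, n = 3.
(3h/8)·[y₀ + 3y₁ + 3y₂ + y₃] = 0.0375·(6.227) = 0.2335.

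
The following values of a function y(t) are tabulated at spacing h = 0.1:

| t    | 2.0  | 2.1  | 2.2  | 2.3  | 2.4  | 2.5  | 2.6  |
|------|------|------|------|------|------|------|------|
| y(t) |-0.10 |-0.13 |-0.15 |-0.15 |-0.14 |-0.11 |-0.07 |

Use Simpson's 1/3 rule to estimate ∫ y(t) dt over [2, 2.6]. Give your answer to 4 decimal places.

h = 0.1, n = 6.
(h/3)·[y₀ + 4y₁ + 2y₂ + 4y₃ + 2y₄ + 4y₅ + y₆] = 0.033333·(-2.31) = -0.0770.

-0.0770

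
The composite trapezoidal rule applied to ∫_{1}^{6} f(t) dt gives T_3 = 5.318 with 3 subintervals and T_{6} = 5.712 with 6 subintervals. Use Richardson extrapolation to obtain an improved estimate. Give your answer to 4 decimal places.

R = (4·T_{6} − T_3) / 3 = (4·5.712 − 5.318)/3 = (17.530)/3 = 5.8433.

5.8433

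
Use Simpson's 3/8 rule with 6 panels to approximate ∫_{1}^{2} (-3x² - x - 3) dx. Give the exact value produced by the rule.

h = (2 − 1)/6 = 0.166667.
Nodes x₀,…,x₆ = 1, 1.166667, 1.333333, 1.5, 1.666667, 1.833333, 2.
f(x) = -3x² - x - 3: f₀=-7, f₁=-8.25, f₂=-9.666667, f₃=-11.25, f₄=-13, f₅=-14.916667, f₆=-17.
(3h/8)·[f₀ + 3f₁ + 3f₂ + 2f₃ + 3f₄ + 3f₅ + f₆] = 0.0625·(-184) = -11.5.

-11.5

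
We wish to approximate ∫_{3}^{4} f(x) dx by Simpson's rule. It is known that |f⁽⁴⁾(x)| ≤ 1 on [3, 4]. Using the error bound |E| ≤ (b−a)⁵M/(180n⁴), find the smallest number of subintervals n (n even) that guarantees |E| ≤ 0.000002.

8

Need 1/(180n⁴) ≤ 0.000002.
n⁴ ≥ 1/(180·0.000002) = 2777.78 ⇒ n ≥ 7.2598, so the smallest even n is 8. (n must be even for Simpson's rule.)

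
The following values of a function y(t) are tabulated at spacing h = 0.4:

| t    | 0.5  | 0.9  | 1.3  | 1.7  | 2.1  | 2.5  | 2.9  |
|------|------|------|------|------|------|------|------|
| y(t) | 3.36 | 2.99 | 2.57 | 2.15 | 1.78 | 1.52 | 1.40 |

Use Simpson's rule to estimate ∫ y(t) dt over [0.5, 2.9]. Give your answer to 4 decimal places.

h = 0.4, n = 6.
(h/3)·[y₀ + 4y₁ + 2y₂ + 4y₃ + 2y₄ + 4y₅ + y₆] = 0.133333·(40.10) = 5.3467.

5.3467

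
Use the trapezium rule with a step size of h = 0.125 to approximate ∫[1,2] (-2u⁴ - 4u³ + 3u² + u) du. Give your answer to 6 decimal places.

-19.011963

h = (2 − 1)/8 = 0.125.
Nodes u₀,…,u₈ = 1, 1.125, 1.25, 1.375, 1.5, 1.625, 1.75, 1.875, 2.
f(u) = -2u⁴ - 4u³ + 3u² + u: f₀=-2, f₁=-3.97705078125, f₂=-6.7578125, f₃=-10.50048828125, f₄=-15.375, f₅=-21.56298828125, f₆=-29.2578125, f₇=-38.66455078125, f₈=-50.
(h/2)·[f₀ + 2f₁ + 2f₂ + 2f₃ + 2f₄ + 2f₅ + 2f₆ + 2f₇ + f₈] = 0.0625·(-304.19140625) = -19.011963.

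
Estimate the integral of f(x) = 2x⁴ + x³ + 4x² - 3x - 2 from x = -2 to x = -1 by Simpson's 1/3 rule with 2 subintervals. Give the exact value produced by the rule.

20.5

h = (-1 − (-2))/2 = 0.5.
Nodes x₀,…,x₂ = -2, -1.5, -1.
f(x) = 2x⁴ + x³ + 4x² - 3x - 2: f₀=44, f₁=18.25, f₂=6.
(h/3)·[f₀ + 4f₁ + f₂] = 0.166667·(123) = 20.5.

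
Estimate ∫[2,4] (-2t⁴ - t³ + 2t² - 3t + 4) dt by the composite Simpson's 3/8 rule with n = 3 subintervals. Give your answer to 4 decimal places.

h = (4 − 2)/3 = 0.666667.
Nodes t₀,…,t₃ = 2, 2.666667, 3.333333, 4.
f(t) = -2t⁴ - t³ + 2t² - 3t + 4: f₀=-34, f₁=-109.876543, f₂=-267.728395, f₃=-552.
(3h/8)·[f₀ + 3f₁ + 3f₂ + f₃] = 0.25·(-1718.814815) = -429.7037.

-429.7037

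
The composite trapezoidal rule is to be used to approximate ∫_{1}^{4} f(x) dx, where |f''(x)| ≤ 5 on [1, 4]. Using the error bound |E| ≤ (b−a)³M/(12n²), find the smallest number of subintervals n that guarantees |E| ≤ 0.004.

54

Need 135/(12n²) ≤ 0.004.
n² ≥ 135/(12·0.004) = 2812.5 ⇒ n ≥ 53.0330, so the smallest n is 54.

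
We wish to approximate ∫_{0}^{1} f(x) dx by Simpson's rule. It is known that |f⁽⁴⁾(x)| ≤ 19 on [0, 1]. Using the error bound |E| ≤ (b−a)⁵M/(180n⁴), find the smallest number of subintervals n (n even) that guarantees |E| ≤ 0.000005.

14

Need 19/(180n⁴) ≤ 0.000005.
n⁴ ≥ 19/(180·0.000005) = 21111.1 ⇒ n ≥ 12.0539, so the smallest even n is 14. (n must be even for Simpson's rule.)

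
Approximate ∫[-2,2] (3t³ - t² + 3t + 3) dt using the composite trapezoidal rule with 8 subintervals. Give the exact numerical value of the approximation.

6.5

h = (2 − (-2))/8 = 0.5.
Nodes t₀,…,t₈ = -2, -1.5, -1, -0.5, 0, 0.5, 1, 1.5, 2.
f(t) = 3t³ - t² + 3t + 3: f₀=-31, f₁=-13.875, f₂=-4, f₃=0.875, f₄=3, f₅=4.625, f₆=8, f₇=15.375, f₈=29.
(h/2)·[f₀ + 2f₁ + 2f₂ + 2f₃ + 2f₄ + 2f₅ + 2f₆ + 2f₇ + f₈] = 0.25·(26) = 6.5.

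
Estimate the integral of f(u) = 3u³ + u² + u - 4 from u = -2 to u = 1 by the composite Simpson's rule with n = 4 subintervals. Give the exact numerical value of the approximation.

h = (1 − (-2))/4 = 0.75.
Nodes u₀,…,u₄ = -2, -1.25, -0.5, 0.25, 1.
f(u) = 3u³ + u² + u - 4: f₀=-26, f₁=-9.546875, f₂=-4.625, f₃=-3.640625, f₄=1.
(h/3)·[f₀ + 4f₁ + 2f₂ + 4f₃ + f₄] = 0.25·(-87) = -21.75.

-21.75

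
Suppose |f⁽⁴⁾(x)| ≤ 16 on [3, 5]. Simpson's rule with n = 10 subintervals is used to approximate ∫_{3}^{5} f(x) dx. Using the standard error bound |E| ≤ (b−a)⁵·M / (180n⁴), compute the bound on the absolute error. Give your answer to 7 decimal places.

0.0002844

|E| ≤ (2)⁵·16 / (180·10⁴) = 512/1800000 = 0.0002844.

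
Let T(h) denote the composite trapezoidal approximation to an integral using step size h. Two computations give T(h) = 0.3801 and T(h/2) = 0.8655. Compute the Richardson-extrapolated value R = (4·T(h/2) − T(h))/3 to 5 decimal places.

1.02730

R = (4·T(h/2) − T(h)) / 3 = (4·0.8655 − 0.3801)/3 = (3.0819)/3 = 1.02730.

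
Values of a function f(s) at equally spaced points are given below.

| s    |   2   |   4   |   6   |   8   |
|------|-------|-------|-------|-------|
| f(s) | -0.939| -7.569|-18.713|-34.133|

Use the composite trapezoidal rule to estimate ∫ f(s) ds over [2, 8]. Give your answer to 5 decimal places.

h = 2, n = 3.
(h/2)·[y₀ + 2y₁ + 2y₂ + y₃] = 1·(-87.636) = -87.63600.

-87.63600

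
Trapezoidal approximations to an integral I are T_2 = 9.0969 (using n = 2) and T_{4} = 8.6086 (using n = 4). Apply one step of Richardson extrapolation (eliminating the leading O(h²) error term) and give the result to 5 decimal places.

8.44583

R = (4·T_{4} − T_2) / 3 = (4·8.6086 − 9.0969)/3 = (25.3375)/3 = 8.44583.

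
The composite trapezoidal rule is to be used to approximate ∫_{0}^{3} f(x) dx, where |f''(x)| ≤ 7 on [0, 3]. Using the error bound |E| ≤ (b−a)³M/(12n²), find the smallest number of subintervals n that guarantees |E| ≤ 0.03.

23

Need 189/(12n²) ≤ 0.03.
n² ≥ 189/(12·0.03) = 525 ⇒ n ≥ 22.9129, so the smallest n is 23.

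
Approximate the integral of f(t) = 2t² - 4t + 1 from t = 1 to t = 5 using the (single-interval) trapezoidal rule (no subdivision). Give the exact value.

T = (b−a)/2 · [f(1) + f(5)] = 2·[(-1) + 31] = 60.

60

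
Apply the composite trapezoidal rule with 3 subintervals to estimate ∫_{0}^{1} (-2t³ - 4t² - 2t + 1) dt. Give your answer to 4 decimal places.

-1.9630

h = (1 − 0)/3 = 0.333333.
Nodes t₀,…,t₃ = 0, 0.333333, 0.666667, 1.
f(t) = -2t³ - 4t² - 2t + 1: f₀=1, f₁=-0.185185, f₂=-2.703704, f₃=-7.
(h/2)·[f₀ + 2f₁ + 2f₂ + f₃] = 0.166667·(-11.777778) = -1.9630.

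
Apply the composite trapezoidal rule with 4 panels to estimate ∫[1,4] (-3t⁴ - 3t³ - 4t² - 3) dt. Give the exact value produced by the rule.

-940.845703125

h = (4 − 1)/4 = 0.75.
Nodes t₀,…,t₄ = 1, 1.75, 2.5, 3.25, 4.
f(t) = -3t⁴ - 3t³ - 4t² - 3: f₀=-13, f₁=-59.46484375, f₂=-192.0625, f₃=-482.93359375, f₄=-1027.
(h/2)·[f₀ + 2f₁ + 2f₂ + 2f₃ + f₄] = 0.375·(-2508.921875) = -940.845703125.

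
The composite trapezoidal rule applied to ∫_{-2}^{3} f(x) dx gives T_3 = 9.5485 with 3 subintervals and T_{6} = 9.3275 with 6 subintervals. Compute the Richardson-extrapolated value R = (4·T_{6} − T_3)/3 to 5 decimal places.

9.25383

R = (4·T_{6} − T_3) / 3 = (4·9.3275 − 9.5485)/3 = (27.7615)/3 = 9.25383.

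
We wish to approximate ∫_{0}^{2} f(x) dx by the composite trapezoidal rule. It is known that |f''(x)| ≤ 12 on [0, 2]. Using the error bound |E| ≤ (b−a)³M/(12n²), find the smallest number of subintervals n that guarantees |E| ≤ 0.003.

52

Need 96/(12n²) ≤ 0.003.
n² ≥ 96/(12·0.003) = 2666.67 ⇒ n ≥ 51.6398, so the smallest n is 52.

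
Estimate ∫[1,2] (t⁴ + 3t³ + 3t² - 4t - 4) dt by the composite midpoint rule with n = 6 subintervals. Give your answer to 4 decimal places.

14.3794

h = (2 − 1)/6 = 0.166667.
Midpoints m₁,…,m₆ = 1.083333, 1.25, 1.416667, 1.583333, 1.75, 1.916667.
f(m₁)=0.379099, f(m₂)=3.98828125, f(m₃)=8.911507, f(m₄)=15.380257, f(m₅)=23.64453125, f(m₆)=33.972849.
h·[f(m₁) + f(m₂) + f(m₃) + f(m₄) + f(m₅) + f(m₆)] = 0.166667·(86.276524) = 14.3794.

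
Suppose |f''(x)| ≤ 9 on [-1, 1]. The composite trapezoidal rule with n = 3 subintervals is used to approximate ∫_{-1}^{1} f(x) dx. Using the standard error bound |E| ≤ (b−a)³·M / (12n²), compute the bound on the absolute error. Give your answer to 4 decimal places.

|E| ≤ (2)³·9 / (12·3²) = 72/108 = 0.6667.

0.6667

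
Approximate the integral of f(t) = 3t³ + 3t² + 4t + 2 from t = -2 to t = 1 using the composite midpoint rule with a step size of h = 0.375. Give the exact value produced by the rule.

h = (1 − (-2))/8 = 0.375.
Midpoints m₁,…,m₈ = -1.8125, -1.4375, -1.0625, -0.6875, -0.3125, 0.0625, 0.4375, 0.8125.
f(m₁)=-13.257568359375, f(m₂)=-6.462158203125, f(m₃)=-2.461669921875, f(m₄)=-0.306884765625, f(m₅)=0.951416015625, f(m₆)=2.262451171875, f(m₇)=4.575439453125, f(m₈)=8.839599609375.
h·[f(m₁) + f(m₂) + f(m₃) + f(m₄) + f(m₅) + f(m₆) + f(m₇) + f(m₈)] = 0.375·(-5.859375) = -2.197265625.

-2.197265625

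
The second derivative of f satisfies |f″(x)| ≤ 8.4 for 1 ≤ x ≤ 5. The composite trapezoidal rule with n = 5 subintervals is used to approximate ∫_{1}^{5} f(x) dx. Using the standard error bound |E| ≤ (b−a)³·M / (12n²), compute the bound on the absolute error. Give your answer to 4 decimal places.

1.7920

|E| ≤ (4)³·8.4 / (12·5²) = 537.6/300 = 1.7920.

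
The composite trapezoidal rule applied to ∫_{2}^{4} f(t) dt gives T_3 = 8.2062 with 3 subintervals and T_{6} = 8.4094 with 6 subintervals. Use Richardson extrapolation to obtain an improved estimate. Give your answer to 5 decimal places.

R = (4·T_{6} − T_3) / 3 = (4·8.4094 − 8.2062)/3 = (25.4314)/3 = 8.47713.

8.47713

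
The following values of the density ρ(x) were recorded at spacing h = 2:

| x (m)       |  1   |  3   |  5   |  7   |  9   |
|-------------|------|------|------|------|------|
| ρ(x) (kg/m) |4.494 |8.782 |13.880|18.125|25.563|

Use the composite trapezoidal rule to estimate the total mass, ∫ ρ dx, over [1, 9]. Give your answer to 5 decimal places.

h = 2, n = 4.
(h/2)·[y₀ + 2y₁ + 2y₂ + 2y₃ + y₄] = 1·(111.631) = 111.63100.

111.63100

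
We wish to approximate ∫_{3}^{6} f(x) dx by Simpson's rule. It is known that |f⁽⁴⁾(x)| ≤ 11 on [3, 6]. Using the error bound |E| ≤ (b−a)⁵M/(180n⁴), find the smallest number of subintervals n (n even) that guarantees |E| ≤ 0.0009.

12

Need 2673/(180n⁴) ≤ 0.0009.
n⁴ ≥ 2673/(180·0.0009) = 16500 ⇒ n ≥ 11.3337, so the smallest even n is 12. (n must be even for Simpson's rule.)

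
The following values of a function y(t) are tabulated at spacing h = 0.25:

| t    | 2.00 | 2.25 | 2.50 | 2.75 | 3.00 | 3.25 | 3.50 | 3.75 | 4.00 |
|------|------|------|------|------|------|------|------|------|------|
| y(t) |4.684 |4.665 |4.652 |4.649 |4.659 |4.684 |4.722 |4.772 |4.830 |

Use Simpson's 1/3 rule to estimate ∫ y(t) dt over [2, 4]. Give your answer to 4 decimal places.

9.3883

h = 0.25, n = 8.
(h/3)·[y₀ + 4y₁ + 2y₂ + 4y₃ + 2y₄ + 4y₅ + 2y₆ + 4y₇ + y₈] = 0.083333·(112.660) = 9.3883.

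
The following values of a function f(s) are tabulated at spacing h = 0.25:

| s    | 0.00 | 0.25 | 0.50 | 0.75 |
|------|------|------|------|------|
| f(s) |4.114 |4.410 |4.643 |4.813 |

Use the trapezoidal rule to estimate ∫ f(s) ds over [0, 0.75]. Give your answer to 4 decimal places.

h = 0.25, n = 3.
(h/2)·[y₀ + 2y₁ + 2y₂ + y₃] = 0.125·(27.033) = 3.3791.

3.3791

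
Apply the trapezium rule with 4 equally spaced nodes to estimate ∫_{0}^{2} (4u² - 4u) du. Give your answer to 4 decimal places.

h = (2 − 0)/3 = 0.666667.
Nodes u₀,…,u₃ = 0, 0.666667, 1.333333, 2.
f(u) = 4u² - 4u: f₀=0, f₁=-0.888889, f₂=1.777778, f₃=8.
(h/2)·[f₀ + 2f₁ + 2f₂ + f₃] = 0.333333·(9.777778) = 3.2593.

3.2593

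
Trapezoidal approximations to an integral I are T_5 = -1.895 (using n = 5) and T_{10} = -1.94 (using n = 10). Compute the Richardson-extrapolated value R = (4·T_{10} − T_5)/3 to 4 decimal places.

-1.9550

R = (4·T_{10} − T_5) / 3 = (4·(-1.94) − (-1.895))/3 = (-5.865)/3 = -1.9550.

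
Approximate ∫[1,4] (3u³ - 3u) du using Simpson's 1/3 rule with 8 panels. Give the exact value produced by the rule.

168.75

h = (4 − 1)/8 = 0.375.
Nodes u₀,…,u₈ = 1, 1.375, 1.75, 2.125, 2.5, 2.875, 3.25, 3.625, 4.
f(u) = 3u³ - 3u: f₀=0, f₁=3.673828125, f₂=10.828125, f₃=22.412109375, f₄=39.375, f₅=62.666015625, f₆=93.234375, f₇=132.029296875, f₈=180.
(h/3)·[f₀ + 4f₁ + 2f₂ + 4f₃ + 2f₄ + 4f₅ + 2f₆ + 4f₇ + f₈] = 0.125·(1350) = 168.75.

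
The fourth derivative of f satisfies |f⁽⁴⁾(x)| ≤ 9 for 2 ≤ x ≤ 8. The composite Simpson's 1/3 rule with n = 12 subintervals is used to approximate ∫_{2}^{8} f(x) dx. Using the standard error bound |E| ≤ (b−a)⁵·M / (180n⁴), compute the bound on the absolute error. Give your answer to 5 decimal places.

0.01875

|E| ≤ (6)⁵·9 / (180·12⁴) = 69984/3732480 = 0.01875.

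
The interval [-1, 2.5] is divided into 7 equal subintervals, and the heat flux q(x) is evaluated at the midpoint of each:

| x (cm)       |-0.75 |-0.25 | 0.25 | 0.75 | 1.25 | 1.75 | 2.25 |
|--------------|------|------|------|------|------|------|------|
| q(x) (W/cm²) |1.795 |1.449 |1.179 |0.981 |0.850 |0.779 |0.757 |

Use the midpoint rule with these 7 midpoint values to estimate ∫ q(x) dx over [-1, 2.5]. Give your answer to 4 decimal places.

h = 0.5, n = 7.
h·[y(m₁) + y(m₂) + y(m₃) + y(m₄) + y(m₅) + y(m₆) + y(m₇)] = 0.5·(7.790) = 3.8950.

3.8950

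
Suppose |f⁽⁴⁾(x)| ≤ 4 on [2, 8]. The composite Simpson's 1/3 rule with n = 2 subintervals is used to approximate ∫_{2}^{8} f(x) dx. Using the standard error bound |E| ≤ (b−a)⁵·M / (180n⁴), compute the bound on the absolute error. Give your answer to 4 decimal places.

10.8000

|E| ≤ (6)⁵·4 / (180·2⁴) = 31104/2880 = 10.8000.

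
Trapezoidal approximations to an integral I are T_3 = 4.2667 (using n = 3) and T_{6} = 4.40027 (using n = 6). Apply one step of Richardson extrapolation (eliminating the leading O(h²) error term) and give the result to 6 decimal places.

R = (4·T_{6} − T_3) / 3 = (4·4.40027 − 4.2667)/3 = (13.33438)/3 = 4.444793.

4.444793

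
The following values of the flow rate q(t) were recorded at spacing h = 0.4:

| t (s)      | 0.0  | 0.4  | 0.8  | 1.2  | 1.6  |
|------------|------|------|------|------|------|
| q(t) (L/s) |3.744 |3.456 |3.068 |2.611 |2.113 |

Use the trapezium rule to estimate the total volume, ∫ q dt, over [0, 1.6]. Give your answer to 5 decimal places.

h = 0.4, n = 4.
(h/2)·[y₀ + 2y₁ + 2y₂ + 2y₃ + y₄] = 0.2·(24.127) = 4.82540.

4.82540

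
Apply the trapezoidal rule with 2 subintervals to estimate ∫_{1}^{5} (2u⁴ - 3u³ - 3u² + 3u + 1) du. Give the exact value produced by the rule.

h = (5 − 1)/2 = 2.
Nodes u₀,…,u₂ = 1, 3, 5.
f(u) = 2u⁴ - 3u³ - 3u² + 3u + 1: f₀=0, f₁=64, f₂=816.
(h/2)·[f₀ + 2f₁ + f₂] = 1·(944) = 944.

944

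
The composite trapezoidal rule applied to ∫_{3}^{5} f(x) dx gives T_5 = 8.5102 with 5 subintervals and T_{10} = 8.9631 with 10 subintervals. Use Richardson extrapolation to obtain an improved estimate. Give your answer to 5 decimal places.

R = (4·T_{10} − T_5) / 3 = (4·8.9631 − 8.5102)/3 = (27.3422)/3 = 9.11407.

9.11407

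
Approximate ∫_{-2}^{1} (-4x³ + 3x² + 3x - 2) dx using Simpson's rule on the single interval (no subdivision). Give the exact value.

S = (b−a)/6 · [f(-2) + 4f(-0.5) + f(1)] = 0.5·[36 + 4·(-2.25) + 0] = 13.5.

13.5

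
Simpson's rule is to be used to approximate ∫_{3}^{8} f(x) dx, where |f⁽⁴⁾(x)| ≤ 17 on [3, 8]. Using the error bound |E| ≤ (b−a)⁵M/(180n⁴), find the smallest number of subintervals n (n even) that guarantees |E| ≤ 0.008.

14

Need 53125/(180n⁴) ≤ 0.008.
n⁴ ≥ 53125/(180·0.008) = 36892.4 ⇒ n ≥ 13.8591, so the smallest even n is 14. (n must be even for Simpson's rule.)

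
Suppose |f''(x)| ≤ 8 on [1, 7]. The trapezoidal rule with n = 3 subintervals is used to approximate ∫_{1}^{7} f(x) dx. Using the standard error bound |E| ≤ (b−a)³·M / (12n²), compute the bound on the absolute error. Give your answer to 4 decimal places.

16.0000

|E| ≤ (6)³·8 / (12·3²) = 1728/108 = 16.0000.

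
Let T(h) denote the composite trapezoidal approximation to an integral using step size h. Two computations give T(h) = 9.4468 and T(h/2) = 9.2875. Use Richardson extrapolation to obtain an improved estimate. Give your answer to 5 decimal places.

9.23440

R = (4·T(h/2) − T(h)) / 3 = (4·9.2875 − 9.4468)/3 = (27.7032)/3 = 9.23440.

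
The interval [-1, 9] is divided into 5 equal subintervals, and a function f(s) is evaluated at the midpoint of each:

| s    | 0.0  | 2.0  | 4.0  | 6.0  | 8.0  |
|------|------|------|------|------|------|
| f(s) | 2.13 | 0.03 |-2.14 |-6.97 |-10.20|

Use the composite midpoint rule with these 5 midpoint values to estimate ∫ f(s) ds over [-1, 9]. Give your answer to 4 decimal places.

h = 2, n = 5.
h·[y(m₁) + y(m₂) + y(m₃) + y(m₄) + y(m₅)] = 2·(-17.15) = -34.3000.

-34.3000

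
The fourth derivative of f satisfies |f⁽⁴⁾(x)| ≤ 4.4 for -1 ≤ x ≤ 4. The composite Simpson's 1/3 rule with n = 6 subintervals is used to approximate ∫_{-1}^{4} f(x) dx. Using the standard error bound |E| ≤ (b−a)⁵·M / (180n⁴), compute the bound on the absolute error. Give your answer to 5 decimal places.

|E| ≤ (5)⁵·4.4 / (180·6⁴) = 13750/233280 = 0.05894.

0.05894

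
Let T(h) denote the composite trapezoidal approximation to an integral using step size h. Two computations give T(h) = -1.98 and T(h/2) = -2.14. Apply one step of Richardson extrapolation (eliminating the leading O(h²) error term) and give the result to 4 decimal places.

-2.1933

R = (4·T(h/2) − T(h)) / 3 = (4·(-2.14) − (-1.98))/3 = (-6.58)/3 = -2.1933.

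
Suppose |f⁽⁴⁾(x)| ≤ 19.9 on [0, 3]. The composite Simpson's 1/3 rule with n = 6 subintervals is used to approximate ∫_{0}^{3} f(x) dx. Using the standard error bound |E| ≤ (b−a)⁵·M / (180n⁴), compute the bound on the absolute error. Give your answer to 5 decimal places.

|E| ≤ (3)⁵·19.9 / (180·6⁴) = 4835.7/233280 = 0.02073.

0.02073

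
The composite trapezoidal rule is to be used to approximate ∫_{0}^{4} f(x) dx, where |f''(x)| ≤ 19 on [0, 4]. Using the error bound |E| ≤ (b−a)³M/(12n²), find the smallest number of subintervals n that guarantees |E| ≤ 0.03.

59

Need 1216/(12n²) ≤ 0.03.
n² ≥ 1216/(12·0.03) = 3377.78 ⇒ n ≥ 58.1187, so the smallest n is 59.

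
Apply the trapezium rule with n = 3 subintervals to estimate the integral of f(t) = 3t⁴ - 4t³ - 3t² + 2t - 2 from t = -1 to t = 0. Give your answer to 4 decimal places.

-2.2346

h = (0 − (-1))/3 = 0.333333.
Nodes t₀,…,t₃ = -1, -0.666667, -0.333333, 0.
f(t) = 3t⁴ - 4t³ - 3t² + 2t - 2: f₀=0, f₁=-2.888889, f₂=-2.814815, f₃=-2.
(h/2)·[f₀ + 2f₁ + 2f₂ + f₃] = 0.166667·(-13.407407) = -2.2346.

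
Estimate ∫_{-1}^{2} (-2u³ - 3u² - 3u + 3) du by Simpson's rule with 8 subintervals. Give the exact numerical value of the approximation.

-12

h = (2 − (-1))/8 = 0.375.
Nodes u₀,…,u₈ = -1, -0.625, -0.25, 0.125, 0.5, 0.875, 1.25, 1.625, 2.
f(u) = -2u³ - 3u² - 3u + 3: f₀=5, f₁=4.19140625, f₂=3.59375, f₃=2.57421875, f₄=0.5, f₅=-3.26171875, f₆=-9.34375, f₇=-18.37890625, f₈=-31.
(h/3)·[f₀ + 4f₁ + 2f₂ + 4f₃ + 2f₄ + 4f₅ + 2f₆ + 4f₇ + f₈] = 0.125·(-96) = -12.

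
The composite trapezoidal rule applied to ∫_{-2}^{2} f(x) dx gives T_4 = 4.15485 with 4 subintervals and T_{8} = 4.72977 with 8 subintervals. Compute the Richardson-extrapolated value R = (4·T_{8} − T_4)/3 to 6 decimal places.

R = (4·T_{8} − T_4) / 3 = (4·4.72977 − 4.15485)/3 = (14.76423)/3 = 4.921410.

4.921410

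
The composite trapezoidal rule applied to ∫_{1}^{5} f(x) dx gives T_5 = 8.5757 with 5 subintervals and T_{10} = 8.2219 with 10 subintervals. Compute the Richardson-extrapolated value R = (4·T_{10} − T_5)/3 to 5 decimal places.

8.10397

R = (4·T_{10} − T_5) / 3 = (4·8.2219 − 8.5757)/3 = (24.3119)/3 = 8.10397.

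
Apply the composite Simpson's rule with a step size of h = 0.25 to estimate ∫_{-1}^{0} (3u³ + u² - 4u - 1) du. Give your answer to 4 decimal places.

h = (0 − (-1))/4 = 0.25.
Nodes u₀,…,u₄ = -1, -0.75, -0.5, -0.25, 0.
f(u) = 3u³ + u² - 4u - 1: f₀=1, f₁=1.296875, f₂=0.875, f₃=0.015625, f₄=-1.
(h/3)·[f₀ + 4f₁ + 2f₂ + 4f₃ + f₄] = 0.083333·(7) = 0.5833.

0.5833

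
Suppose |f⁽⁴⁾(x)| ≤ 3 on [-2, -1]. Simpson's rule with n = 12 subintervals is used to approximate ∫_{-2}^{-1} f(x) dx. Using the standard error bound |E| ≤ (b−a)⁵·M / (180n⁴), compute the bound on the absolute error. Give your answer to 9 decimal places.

|E| ≤ (1)⁵·3 / (180·12⁴) = 3/3732480 = 0.000000804.

0.000000804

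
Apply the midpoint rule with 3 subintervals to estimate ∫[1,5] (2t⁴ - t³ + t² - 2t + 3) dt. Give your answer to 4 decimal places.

1054.9300

h = (5 − 1)/3 = 1.333333.
Midpoints m₁,…,m₃ = 1.666667, 3, 4.333333.
f(m₁)=13.246914, f(m₂)=141, f(m₃)=636.950617.
h·[f(m₁) + f(m₂) + f(m₃)] = 1.333333·(791.197531) = 1054.9300.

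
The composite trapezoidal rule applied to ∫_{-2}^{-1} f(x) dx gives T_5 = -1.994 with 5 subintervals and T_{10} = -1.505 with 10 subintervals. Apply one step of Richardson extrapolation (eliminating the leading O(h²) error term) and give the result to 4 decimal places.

-1.3420

R = (4·T_{10} − T_5) / 3 = (4·(-1.505) − (-1.994))/3 = (-4.026)/3 = -1.3420.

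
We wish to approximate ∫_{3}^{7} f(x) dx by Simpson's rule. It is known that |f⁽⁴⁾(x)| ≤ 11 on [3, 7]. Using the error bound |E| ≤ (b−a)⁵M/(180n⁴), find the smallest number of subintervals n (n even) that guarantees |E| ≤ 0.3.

4

Need 11264/(180n⁴) ≤ 0.3.
n⁴ ≥ 11264/(180·0.3) = 208.593 ⇒ n ≥ 3.8004, so the smallest even n is 4. (n must be even for Simpson's rule.)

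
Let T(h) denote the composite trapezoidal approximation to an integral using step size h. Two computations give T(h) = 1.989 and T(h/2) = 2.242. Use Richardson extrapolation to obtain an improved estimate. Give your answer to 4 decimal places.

2.3263

R = (4·T(h/2) − T(h)) / 3 = (4·2.242 − 1.989)/3 = (6.979)/3 = 2.3263.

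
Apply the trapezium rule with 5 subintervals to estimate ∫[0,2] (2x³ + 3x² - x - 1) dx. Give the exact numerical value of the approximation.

12.48

h = (2 − 0)/5 = 0.4.
Nodes x₀,…,x₅ = 0, 0.4, 0.8, 1.2, 1.6, 2.
f(x) = 2x³ + 3x² - x - 1: f₀=-1, f₁=-0.792, f₂=1.144, f₃=5.576, f₄=13.272, f₅=25.
(h/2)·[f₀ + 2f₁ + 2f₂ + 2f₃ + 2f₄ + f₅] = 0.2·(62.4) = 12.48.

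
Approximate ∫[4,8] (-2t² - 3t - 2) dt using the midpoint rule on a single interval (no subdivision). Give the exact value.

-368

M = (b−a)·f(6) = 4·(-92) = -368.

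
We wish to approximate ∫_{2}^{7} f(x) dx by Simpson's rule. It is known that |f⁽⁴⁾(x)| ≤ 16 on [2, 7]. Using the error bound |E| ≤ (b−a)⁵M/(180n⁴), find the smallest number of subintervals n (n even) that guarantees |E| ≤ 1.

6

Need 50000/(180n⁴) ≤ 1.
n⁴ ≥ 50000/(180·1) = 277.778 ⇒ n ≥ 4.0825, so the smallest even n is 6. (n must be even for Simpson's rule.)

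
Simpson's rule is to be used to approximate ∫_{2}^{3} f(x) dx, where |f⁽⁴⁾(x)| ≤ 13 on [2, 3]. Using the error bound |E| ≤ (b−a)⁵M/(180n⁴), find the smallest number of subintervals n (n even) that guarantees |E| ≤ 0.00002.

8

Need 13/(180n⁴) ≤ 0.00002.
n⁴ ≥ 13/(180·0.00002) = 3611.11 ⇒ n ≥ 7.7519, so the smallest even n is 8. (n must be even for Simpson's rule.)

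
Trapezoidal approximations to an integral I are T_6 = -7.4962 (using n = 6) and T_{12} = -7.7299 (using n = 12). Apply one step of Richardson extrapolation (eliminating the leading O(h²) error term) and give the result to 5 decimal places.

-7.80780

R = (4·T_{12} − T_6) / 3 = (4·(-7.7299) − (-7.4962))/3 = (-23.4234)/3 = -7.80780.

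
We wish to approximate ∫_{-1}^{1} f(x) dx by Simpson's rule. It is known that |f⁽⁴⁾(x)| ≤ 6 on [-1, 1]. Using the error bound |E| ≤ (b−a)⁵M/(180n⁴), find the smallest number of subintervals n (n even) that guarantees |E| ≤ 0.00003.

14

Need 192/(180n⁴) ≤ 0.00003.
n⁴ ≥ 192/(180·0.00003) = 35555.6 ⇒ n ≥ 13.7318, so the smallest even n is 14. (n must be even for Simpson's rule.)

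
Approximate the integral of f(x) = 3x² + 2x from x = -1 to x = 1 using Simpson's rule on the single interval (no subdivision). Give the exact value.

S = (b−a)/6 · [f(-1) + 4f(0) + f(1)] = 0.333333·[1 + 4·0 + 5] = 2.

2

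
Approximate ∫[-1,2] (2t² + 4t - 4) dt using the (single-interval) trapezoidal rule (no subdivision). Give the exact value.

9

T = (b−a)/2 · [f(-1) + f(2)] = 1.5·[(-6) + 12] = 9.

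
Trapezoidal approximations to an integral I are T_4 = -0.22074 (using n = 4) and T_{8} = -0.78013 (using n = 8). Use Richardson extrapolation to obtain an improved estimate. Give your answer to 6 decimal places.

-0.966593

R = (4·T_{8} − T_4) / 3 = (4·(-0.78013) − (-0.22074))/3 = (-2.89978)/3 = -0.966593.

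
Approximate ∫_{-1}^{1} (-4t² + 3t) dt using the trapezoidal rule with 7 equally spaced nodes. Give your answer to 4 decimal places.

h = (1 − (-1))/6 = 0.333333.
Nodes t₀,…,t₆ = -1, -0.666667, -0.333333, 0, 0.333333, 0.666667, 1.
f(t) = -4t² + 3t: f₀=-7, f₁=-3.777778, f₂=-1.444444, f₃=0, f₄=0.555556, f₅=0.222222, f₆=-1.
(h/2)·[f₀ + 2f₁ + 2f₂ + 2f₃ + 2f₄ + 2f₅ + f₆] = 0.166667·(-16.888889) = -2.8148.

-2.8148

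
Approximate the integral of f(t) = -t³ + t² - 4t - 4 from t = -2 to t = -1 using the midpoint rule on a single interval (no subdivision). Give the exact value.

7.625

M = (b−a)·f(-1.5) = 1·(7.625) = 7.625.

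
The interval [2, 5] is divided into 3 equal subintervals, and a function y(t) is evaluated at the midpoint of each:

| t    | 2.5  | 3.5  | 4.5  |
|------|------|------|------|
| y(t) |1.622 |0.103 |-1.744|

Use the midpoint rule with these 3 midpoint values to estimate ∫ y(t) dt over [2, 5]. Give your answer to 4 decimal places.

h = 1, n = 3.
h·[y(m₁) + y(m₂) + y(m₃)] = 1·(-0.019) = -0.0190.

-0.0190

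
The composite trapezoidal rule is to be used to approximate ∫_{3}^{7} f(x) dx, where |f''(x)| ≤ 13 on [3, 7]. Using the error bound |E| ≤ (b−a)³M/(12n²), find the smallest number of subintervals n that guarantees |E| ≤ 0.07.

Need 832/(12n²) ≤ 0.07.
n² ≥ 832/(12·0.07) = 990.476 ⇒ n ≥ 31.4718, so the smallest n is 32.

32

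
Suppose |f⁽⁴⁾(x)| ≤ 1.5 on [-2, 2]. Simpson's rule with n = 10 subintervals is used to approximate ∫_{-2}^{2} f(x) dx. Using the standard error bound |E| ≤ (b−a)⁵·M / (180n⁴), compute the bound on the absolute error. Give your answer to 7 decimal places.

0.0008533

|E| ≤ (4)⁵·1.5 / (180·10⁴) = 1536/1800000 = 0.0008533.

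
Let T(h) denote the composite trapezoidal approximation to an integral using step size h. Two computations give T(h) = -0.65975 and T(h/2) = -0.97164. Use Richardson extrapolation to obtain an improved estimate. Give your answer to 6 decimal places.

R = (4·T(h/2) − T(h)) / 3 = (4·(-0.97164) − (-0.65975))/3 = (-3.22681)/3 = -1.075603.

-1.075603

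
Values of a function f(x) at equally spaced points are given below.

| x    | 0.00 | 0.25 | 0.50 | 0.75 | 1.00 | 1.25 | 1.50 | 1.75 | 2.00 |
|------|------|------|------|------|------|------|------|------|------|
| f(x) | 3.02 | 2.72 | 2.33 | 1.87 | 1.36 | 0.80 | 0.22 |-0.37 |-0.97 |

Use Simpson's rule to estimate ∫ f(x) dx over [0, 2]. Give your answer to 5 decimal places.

2.49583

h = 0.25, n = 8.
(h/3)·[y₀ + 4y₁ + 2y₂ + 4y₃ + 2y₄ + 4y₅ + 2y₆ + 4y₇ + y₈] = 0.083333·(29.95) = 2.49583.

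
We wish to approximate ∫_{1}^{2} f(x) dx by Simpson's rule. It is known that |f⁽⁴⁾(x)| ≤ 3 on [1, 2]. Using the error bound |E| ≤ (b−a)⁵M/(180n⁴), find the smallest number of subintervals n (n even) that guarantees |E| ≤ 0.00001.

8

Need 3/(180n⁴) ≤ 0.00001.
n⁴ ≥ 3/(180·0.00001) = 1666.67 ⇒ n ≥ 6.3894, so the smallest even n is 8. (n must be even for Simpson's rule.)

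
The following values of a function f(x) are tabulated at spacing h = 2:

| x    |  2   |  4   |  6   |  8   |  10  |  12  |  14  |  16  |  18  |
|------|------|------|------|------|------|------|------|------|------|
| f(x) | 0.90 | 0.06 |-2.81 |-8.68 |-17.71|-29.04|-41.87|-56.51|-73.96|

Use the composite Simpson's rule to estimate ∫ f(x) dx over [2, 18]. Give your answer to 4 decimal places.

-383.0133

h = 2, n = 8.
(h/3)·[y₀ + 4y₁ + 2y₂ + 4y₃ + 2y₄ + 4y₅ + 2y₆ + 4y₇ + y₈] = 0.666667·(-574.52) = -383.0133.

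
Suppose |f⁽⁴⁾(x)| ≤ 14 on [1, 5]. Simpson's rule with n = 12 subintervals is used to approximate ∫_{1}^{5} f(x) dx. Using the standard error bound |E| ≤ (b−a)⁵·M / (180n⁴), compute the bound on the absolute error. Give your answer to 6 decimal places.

0.003841

|E| ≤ (4)⁵·14 / (180·12⁴) = 14336/3732480 = 0.003841.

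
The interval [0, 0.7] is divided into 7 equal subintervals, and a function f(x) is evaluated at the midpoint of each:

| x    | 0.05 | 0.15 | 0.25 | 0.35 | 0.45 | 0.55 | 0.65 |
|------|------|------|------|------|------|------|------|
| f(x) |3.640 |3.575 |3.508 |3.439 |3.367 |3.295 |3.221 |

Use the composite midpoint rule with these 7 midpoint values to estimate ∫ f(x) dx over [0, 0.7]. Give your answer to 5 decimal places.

2.40450

h = 0.1, n = 7.
h·[y(m₁) + y(m₂) + y(m₃) + y(m₄) + y(m₅) + y(m₆) + y(m₇)] = 0.1·(24.045) = 2.40450.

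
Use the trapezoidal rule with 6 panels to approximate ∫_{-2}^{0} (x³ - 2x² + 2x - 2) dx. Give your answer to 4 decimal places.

-17.5185

h = (0 − (-2))/6 = 0.333333.
Nodes x₀,…,x₆ = -2, -1.666667, -1.333333, -1, -0.666667, -0.333333, 0.
f(x) = x³ - 2x² + 2x - 2: f₀=-22, f₁=-15.518519, f₂=-10.592593, f₃=-7, f₄=-4.518519, f₅=-2.925926, f₆=-2.
(h/2)·[f₀ + 2f₁ + 2f₂ + 2f₃ + 2f₄ + 2f₅ + f₆] = 0.166667·(-105.111111) = -17.5185.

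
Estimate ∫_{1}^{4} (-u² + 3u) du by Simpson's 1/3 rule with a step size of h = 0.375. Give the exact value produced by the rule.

1.5

h = (4 − 1)/8 = 0.375.
Nodes u₀,…,u₈ = 1, 1.375, 1.75, 2.125, 2.5, 2.875, 3.25, 3.625, 4.
f(u) = -u² + 3u: f₀=2, f₁=2.234375, f₂=2.1875, f₃=1.859375, f₄=1.25, f₅=0.359375, f₆=-0.8125, f₇=-2.265625, f₈=-4.
(h/3)·[f₀ + 4f₁ + 2f₂ + 4f₃ + 2f₄ + 4f₅ + 2f₆ + 4f₇ + f₈] = 0.125·(12) = 1.5.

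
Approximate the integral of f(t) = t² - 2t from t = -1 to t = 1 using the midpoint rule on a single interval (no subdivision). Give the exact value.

0

M = (b−a)·f(0) = 2·(0) = 0.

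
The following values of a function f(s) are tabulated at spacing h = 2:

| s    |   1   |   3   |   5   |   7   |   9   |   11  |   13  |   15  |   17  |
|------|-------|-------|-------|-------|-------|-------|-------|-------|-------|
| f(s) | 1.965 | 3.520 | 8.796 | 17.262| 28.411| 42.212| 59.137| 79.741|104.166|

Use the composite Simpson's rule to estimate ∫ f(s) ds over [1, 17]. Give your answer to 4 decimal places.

579.8393

h = 2, n = 8.
(h/3)·[y₀ + 4y₁ + 2y₂ + 4y₃ + 2y₄ + 4y₅ + 2y₆ + 4y₇ + y₈] = 0.666667·(869.759) = 579.8393.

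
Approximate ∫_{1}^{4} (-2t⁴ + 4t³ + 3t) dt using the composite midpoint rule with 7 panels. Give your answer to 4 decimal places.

-129.2263

h = (4 − 1)/7 = 0.428571.
Midpoints m₁,…,m₇ = 1.214286, 1.642857, 2.071429, 2.5, 2.928571, 3.357143, 3.785714.
f(m₁)=6.456424, f(m₂)=8.095741, f(m₃)=4.944554, f(m₄)=-8.125, f(m₅)=-37.860110, f(m₆)=-92.627291, f(m₇)=-182.412380.
h·[f(m₁) + f(m₂) + f(m₃) + f(m₄) + f(m₅) + f(m₆) + f(m₇)] = 0.428571·(-301.528061) = -129.2263.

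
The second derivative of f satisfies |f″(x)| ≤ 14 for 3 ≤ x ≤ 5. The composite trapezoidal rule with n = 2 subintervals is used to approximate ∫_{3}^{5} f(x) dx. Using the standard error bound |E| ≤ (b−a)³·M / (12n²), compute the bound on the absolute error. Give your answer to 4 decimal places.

2.3333

|E| ≤ (2)³·14 / (12·2²) = 112/48 = 2.3333.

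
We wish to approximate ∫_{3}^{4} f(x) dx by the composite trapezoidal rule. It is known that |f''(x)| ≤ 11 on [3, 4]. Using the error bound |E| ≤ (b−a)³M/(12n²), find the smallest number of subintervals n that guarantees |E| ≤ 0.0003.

Need 11/(12n²) ≤ 0.0003.
n² ≥ 11/(12·0.0003) = 3055.56 ⇒ n ≥ 55.2771, so the smallest n is 56.

56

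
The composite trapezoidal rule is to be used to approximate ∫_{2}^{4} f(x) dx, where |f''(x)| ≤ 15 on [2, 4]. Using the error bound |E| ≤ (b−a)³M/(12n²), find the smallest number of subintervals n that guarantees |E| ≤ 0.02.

Need 120/(12n²) ≤ 0.02.
n² ≥ 120/(12·0.02) = 500 ⇒ n ≥ 22.3607, so the smallest n is 23.

23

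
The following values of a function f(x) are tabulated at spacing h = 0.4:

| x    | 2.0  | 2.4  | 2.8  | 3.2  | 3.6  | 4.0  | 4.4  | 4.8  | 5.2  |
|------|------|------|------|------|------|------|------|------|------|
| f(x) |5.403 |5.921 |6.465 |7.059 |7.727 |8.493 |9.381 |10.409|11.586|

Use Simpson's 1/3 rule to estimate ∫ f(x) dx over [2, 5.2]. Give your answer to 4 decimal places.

25.5551

h = 0.4, n = 8.
(h/3)·[y₀ + 4y₁ + 2y₂ + 4y₃ + 2y₄ + 4y₅ + 2y₆ + 4y₇ + y₈] = 0.133333·(191.663) = 25.5551.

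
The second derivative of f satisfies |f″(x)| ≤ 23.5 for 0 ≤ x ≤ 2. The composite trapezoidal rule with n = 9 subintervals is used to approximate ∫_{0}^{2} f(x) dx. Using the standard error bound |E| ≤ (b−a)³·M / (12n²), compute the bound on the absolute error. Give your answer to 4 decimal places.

|E| ≤ (2)³·23.5 / (12·9²) = 188/972 = 0.1934.

0.1934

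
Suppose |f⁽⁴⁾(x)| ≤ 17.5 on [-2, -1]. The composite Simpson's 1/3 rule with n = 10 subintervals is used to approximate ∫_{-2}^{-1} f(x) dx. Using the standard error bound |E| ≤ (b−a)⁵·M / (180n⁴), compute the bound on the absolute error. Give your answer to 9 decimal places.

|E| ≤ (1)⁵·17.5 / (180·10⁴) = 17.5/1800000 = 0.000009722.

0.000009722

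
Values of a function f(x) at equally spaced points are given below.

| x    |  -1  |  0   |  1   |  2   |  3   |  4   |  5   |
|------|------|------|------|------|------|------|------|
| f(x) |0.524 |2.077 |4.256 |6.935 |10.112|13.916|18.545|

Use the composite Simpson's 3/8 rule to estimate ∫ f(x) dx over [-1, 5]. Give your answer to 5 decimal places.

h = 1, n = 6.
(3h/8)·[y₀ + 3y₁ + 3y₂ + 2y₃ + 3y₄ + 3y₅ + y₆] = 0.375·(124.022) = 46.50825.

46.50825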